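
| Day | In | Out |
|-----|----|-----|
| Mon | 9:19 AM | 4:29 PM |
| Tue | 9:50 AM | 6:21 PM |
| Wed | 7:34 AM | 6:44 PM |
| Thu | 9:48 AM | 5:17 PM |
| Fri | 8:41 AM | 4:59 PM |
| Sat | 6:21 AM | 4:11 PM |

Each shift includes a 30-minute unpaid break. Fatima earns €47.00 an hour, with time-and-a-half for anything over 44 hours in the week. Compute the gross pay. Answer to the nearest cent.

Mon: 9:19 AM–4:29 PM = 7 h 10 min; less 30 min break → 6 h 40 min
Tue: 9:50 AM–6:21 PM = 8 h 31 min; less 30 min break → 8 h 1 min
Wed: 7:34 AM–6:44 PM = 11 h 10 min; less 30 min break → 10 h 40 min
Thu: 9:48 AM–5:17 PM = 7 h 29 min; less 30 min break → 6 h 59 min
Fri: 8:41 AM–4:59 PM = 8 h 18 min; less 30 min break → 7 h 48 min
Sat: 6:21 AM–4:11 PM = 9 h 50 min; less 30 min break → 9 h 20 min
Total worked: 49 h 28 min = 2968 min.
Regular 44 h 0 min = 2640 min at €47.00/h; overtime 5 h 28 min = 328 min at €70.50/h.
Pay = (2640 × €47.00 + 328 × €70.50) ÷ 60 = €2453.40.

€2453.40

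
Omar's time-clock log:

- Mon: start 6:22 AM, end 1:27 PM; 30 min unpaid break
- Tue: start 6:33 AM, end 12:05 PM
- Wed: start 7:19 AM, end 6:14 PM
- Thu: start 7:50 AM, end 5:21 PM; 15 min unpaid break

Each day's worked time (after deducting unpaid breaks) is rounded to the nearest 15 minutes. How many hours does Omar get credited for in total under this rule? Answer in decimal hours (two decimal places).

32.25 hours

Mon: 6:22 AM–1:27 PM = 7 h 5 min − 30 min = 6 h 35 min → rounds to 6 h 30 min
Tue: 6:33 AM–12:05 PM = 5 h 32 min → rounds to 5 h 30 min
Wed: 7:19 AM–6:14 PM = 10 h 55 min → rounds to 11 h 0 min
Thu: 7:50 AM–5:21 PM = 9 h 31 min − 15 min = 9 h 16 min → rounds to 9 h 15 min
Total credited: 32 h 15 min.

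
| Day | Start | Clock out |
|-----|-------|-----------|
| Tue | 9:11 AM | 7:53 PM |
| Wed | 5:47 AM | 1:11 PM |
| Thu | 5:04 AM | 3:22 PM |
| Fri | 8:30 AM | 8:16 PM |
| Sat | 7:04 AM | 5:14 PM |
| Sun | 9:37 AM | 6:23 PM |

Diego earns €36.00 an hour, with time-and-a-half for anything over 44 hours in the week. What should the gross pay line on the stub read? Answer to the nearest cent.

€2399.40

Tue: 9:11 AM–7:53 PM = 10 h 42 min
Wed: 5:47 AM–1:11 PM = 7 h 24 min
Thu: 5:04 AM–3:22 PM = 10 h 18 min
Fri: 8:30 AM–8:16 PM = 11 h 46 min
Sat: 7:04 AM–5:14 PM = 10 h 10 min
Sun: 9:37 AM–6:23 PM = 8 h 46 min
Total worked: 59 h 6 min = 3546 min.
Regular 44 h 0 min = 2640 min at €36.00/h; overtime 15 h 6 min = 906 min at €54.00/h.
Pay = (2640 × €36.00 + 906 × €54.00) ÷ 60 = €2399.40.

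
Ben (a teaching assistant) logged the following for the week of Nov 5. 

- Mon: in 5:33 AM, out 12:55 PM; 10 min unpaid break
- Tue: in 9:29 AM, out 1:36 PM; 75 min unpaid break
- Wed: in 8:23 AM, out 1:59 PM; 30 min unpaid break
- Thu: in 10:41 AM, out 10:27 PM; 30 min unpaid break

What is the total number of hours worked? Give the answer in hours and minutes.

26 h 26 min

Mon: 5:33 AM–12:55 PM = 7 h 22 min; less 10 min break → 7 h 12 min
Tue: 9:29 AM–1:36 PM = 4 h 7 min; less 75 min break → 2 h 52 min
Wed: 8:23 AM–1:59 PM = 5 h 36 min; less 30 min break → 5 h 6 min
Thu: 10:41 AM–10:27 PM = 11 h 46 min; less 30 min break → 11 h 16 min
Total: 7 h 12 min + 2 h 52 min + 5 h 6 min + 11 h 16 min = 26 h 26 min.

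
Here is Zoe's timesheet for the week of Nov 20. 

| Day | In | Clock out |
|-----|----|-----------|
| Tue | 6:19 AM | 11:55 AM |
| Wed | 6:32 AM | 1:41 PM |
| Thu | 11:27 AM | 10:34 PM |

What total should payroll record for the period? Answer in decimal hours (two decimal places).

23.87 hours

Tue: 6:19 AM–11:55 AM = 5 h 36 min
Wed: 6:32 AM–1:41 PM = 7 h 9 min
Thu: 11:27 AM–10:34 PM = 11 h 7 min
Total: 5 h 36 min + 7 h 9 min + 11 h 7 min = 23 h 52 min.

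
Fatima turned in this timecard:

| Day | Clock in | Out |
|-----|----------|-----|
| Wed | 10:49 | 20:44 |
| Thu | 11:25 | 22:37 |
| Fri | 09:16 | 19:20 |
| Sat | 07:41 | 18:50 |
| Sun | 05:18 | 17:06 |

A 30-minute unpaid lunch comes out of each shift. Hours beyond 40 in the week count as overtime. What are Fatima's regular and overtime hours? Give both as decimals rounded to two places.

Regular 40.00 hours, overtime 11.63 hours

Wed: 10:49–20:44 = 9 h 55 min; less 30 min break → 9 h 25 min
Thu: 11:25–22:37 = 11 h 12 min; less 30 min break → 10 h 42 min
Fri: 09:16–19:20 = 10 h 4 min; less 30 min break → 9 h 34 min
Sat: 07:41–18:50 = 11 h 9 min; less 30 min break → 10 h 39 min
Sun: 05:18–17:06 = 11 h 48 min; less 30 min break → 11 h 18 min
Total worked: 51 h 38 min = 51.63 h.
Threshold 40 h → overtime 11 h 38 min, regular 40 h 0 min.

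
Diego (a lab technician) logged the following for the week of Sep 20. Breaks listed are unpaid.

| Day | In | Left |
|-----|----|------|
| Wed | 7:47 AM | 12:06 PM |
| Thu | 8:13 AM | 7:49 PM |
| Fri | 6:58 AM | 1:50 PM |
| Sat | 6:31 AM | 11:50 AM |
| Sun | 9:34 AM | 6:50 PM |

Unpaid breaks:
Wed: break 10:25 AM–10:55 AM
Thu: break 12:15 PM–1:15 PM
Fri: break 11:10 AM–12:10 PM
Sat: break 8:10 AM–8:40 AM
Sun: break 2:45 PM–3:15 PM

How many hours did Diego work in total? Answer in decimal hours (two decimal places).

33.87 hours

Wed: 7:47 AM–12:06 PM = 4 h 19 min; less 30 min break → 3 h 49 min
Thu: 8:13 AM–7:49 PM = 11 h 36 min; less 60 min break → 10 h 36 min
Fri: 6:58 AM–1:50 PM = 6 h 52 min; less 60 min break → 5 h 52 min
Sat: 6:31 AM–11:50 AM = 5 h 19 min; less 30 min break → 4 h 49 min
Sun: 9:34 AM–6:50 PM = 9 h 16 min; less 30 min break → 8 h 46 min
Total: 3 h 49 min + 10 h 36 min + 5 h 52 min + 4 h 49 min + 8 h 46 min = 33 h 52 min.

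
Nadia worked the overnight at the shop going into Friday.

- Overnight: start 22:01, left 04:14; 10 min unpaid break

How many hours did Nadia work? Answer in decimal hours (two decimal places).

6.05 hours

Overnight: 22:01 → midnight = 1 h 59 min; midnight → 04:14 = 4 h 14 min; span 6 h 13 min; less 10 min break → 6 h 3 min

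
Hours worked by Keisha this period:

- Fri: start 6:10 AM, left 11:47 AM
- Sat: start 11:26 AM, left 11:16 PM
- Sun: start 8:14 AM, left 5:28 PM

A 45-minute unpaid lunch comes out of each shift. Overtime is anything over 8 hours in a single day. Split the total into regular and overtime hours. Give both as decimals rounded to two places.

Regular 20.87 hours, overtime 3.57 hours

Fri: 6:10 AM–11:47 AM = 5 h 37 min; less 45 min break → 4 h 52 min
Sat: 11:26 AM–11:16 PM = 11 h 50 min; less 45 min break → 11 h 5 min
Sun: 8:14 AM–5:28 PM = 9 h 14 min; less 45 min break → 8 h 29 min
Fri reg 4 h 52 min / OT 0 h 0 min; Sat reg 8 h 0 min / OT 3 h 5 min; Sun reg 8 h 0 min / OT 0 h 29 min.
Totals: regular 20 h 52 min, overtime 3 h 34 min.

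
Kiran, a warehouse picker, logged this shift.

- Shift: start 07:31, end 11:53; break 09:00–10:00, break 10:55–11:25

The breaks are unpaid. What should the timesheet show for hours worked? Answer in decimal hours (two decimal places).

Shift: 07:31–11:53 = 4 h 22 min; less 90 min break → 2 h 52 min

2.87 hours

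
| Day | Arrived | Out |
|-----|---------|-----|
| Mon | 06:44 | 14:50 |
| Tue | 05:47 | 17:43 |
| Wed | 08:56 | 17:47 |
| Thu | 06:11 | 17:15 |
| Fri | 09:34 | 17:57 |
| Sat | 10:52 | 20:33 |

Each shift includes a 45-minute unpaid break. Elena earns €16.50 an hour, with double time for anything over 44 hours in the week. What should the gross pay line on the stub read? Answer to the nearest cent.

€1040.05

Mon: 06:44–14:50 = 8 h 6 min; less 45 min break → 7 h 21 min
Tue: 05:47–17:43 = 11 h 56 min; less 45 min break → 11 h 11 min
Wed: 08:56–17:47 = 8 h 51 min; less 45 min break → 8 h 6 min
Thu: 06:11–17:15 = 11 h 4 min; less 45 min break → 10 h 19 min
Fri: 09:34–17:57 = 8 h 23 min; less 45 min break → 7 h 38 min
Sat: 10:52–20:33 = 9 h 41 min; less 45 min break → 8 h 56 min
Total worked: 53 h 31 min = 3211 min.
Regular 44 h 0 min = 2640 min at €16.50/h; overtime 9 h 31 min = 571 min at €33.00/h.
Pay = (2640 × €16.50 + 571 × €33.00) ÷ 60 = €1040.05.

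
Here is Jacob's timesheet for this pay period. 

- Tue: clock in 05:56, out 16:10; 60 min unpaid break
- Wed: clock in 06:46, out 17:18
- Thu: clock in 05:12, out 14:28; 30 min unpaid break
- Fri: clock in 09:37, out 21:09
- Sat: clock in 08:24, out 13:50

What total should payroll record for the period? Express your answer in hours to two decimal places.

Tue: 05:56–16:10 = 10 h 14 min; less 60 min break → 9 h 14 min
Wed: 06:46–17:18 = 10 h 32 min
Thu: 05:12–14:28 = 9 h 16 min; less 30 min break → 8 h 46 min
Fri: 09:37–21:09 = 11 h 32 min
Sat: 08:24–13:50 = 5 h 26 min
Total: 9 h 14 min + 10 h 32 min + 8 h 46 min + 11 h 32 min + 5 h 26 min = 45 h 30 min.

45.50 hours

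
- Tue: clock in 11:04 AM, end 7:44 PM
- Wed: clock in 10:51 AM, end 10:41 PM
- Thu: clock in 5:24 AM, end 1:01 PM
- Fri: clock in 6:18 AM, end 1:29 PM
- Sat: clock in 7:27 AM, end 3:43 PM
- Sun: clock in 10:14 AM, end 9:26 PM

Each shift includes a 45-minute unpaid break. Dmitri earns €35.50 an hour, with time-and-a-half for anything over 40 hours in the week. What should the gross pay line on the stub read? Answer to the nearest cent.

Tue: 11:04 AM–7:44 PM = 8 h 40 min; less 45 min break → 7 h 55 min
Wed: 10:51 AM–10:41 PM = 11 h 50 min; less 45 min break → 11 h 5 min
Thu: 5:24 AM–1:01 PM = 7 h 37 min; less 45 min break → 6 h 52 min
Fri: 6:18 AM–1:29 PM = 7 h 11 min; less 45 min break → 6 h 26 min
Sat: 7:27 AM–3:43 PM = 8 h 16 min; less 45 min break → 7 h 31 min
Sun: 10:14 AM–9:26 PM = 11 h 12 min; less 45 min break → 10 h 27 min
Total worked: 50 h 16 min = 3016 min.
Regular 40 h 0 min = 2400 min at €35.50/h; overtime 10 h 16 min = 616 min at €53.25/h.
Pay = (2400 × €35.50 + 616 × €53.25) ÷ 60 = €1966.70.

€1966.70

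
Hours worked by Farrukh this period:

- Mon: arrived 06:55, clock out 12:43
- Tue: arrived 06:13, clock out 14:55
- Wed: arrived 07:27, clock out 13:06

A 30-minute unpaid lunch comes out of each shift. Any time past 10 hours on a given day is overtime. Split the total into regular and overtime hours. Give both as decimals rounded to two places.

Mon: 06:55–12:43 = 5 h 48 min; less 30 min break → 5 h 18 min
Tue: 06:13–14:55 = 8 h 42 min; less 30 min break → 8 h 12 min
Wed: 07:27–13:06 = 5 h 39 min; less 30 min break → 5 h 9 min
Mon reg 5 h 18 min / OT 0 h 0 min; Tue reg 8 h 12 min / OT 0 h 0 min; Wed reg 5 h 9 min / OT 0 h 0 min.
Totals: regular 18 h 39 min, overtime 0 h 0 min.

Regular 18.65 hours, overtime 0.00 hours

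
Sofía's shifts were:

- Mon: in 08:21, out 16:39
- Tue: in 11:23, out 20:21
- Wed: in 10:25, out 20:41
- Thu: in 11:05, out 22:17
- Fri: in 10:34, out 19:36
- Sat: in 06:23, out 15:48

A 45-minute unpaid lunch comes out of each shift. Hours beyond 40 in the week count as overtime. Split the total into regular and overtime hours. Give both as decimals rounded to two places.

Mon: 08:21–16:39 = 8 h 18 min; less 45 min break → 7 h 33 min
Tue: 11:23–20:21 = 8 h 58 min; less 45 min break → 8 h 13 min
Wed: 10:25–20:41 = 10 h 16 min; less 45 min break → 9 h 31 min
Thu: 11:05–22:17 = 11 h 12 min; less 45 min break → 10 h 27 min
Fri: 10:34–19:36 = 9 h 2 min; less 45 min break → 8 h 17 min
Sat: 06:23–15:48 = 9 h 25 min; less 45 min break → 8 h 40 min
Total worked: 52 h 41 min = 52.68 h.
Threshold 40 h → overtime 12 h 41 min, regular 40 h 0 min.

Regular 40.00 hours, overtime 12.68 hours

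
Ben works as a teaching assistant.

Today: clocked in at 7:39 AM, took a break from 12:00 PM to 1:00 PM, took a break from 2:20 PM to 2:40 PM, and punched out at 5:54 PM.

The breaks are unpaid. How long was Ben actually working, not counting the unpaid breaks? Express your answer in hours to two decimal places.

Today: 7:39 AM–5:54 PM = 10 h 15 min; less 80 min break → 8 h 55 min

8.92 hours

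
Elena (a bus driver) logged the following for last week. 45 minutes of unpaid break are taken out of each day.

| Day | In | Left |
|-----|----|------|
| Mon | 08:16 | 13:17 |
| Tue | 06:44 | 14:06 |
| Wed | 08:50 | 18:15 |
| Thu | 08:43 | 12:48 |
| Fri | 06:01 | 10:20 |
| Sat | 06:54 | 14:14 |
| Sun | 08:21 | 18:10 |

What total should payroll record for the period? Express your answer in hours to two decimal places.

42.10 hours

Mon: 08:16–13:17 = 5 h 1 min; less 45 min break → 4 h 16 min
Tue: 06:44–14:06 = 7 h 22 min; less 45 min break → 6 h 37 min
Wed: 08:50–18:15 = 9 h 25 min; less 45 min break → 8 h 40 min
Thu: 08:43–12:48 = 4 h 5 min; less 45 min break → 3 h 20 min
Fri: 06:01–10:20 = 4 h 19 min; less 45 min break → 3 h 34 min
Sat: 06:54–14:14 = 7 h 20 min; less 45 min break → 6 h 35 min
Sun: 08:21–18:10 = 9 h 49 min; less 45 min break → 9 h 4 min
Total: 4 h 16 min + 6 h 37 min + 8 h 40 min + 3 h 20 min + 3 h 34 min + 6 h 35 min + 9 h 4 min = 42 h 6 min.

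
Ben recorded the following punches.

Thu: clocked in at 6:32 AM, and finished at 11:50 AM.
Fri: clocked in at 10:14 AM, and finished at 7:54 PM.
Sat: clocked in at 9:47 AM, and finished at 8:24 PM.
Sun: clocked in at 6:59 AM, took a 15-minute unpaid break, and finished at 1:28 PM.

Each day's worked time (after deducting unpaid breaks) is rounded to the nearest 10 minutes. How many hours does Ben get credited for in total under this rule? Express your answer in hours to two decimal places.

31.83 hours

Thu: 6:32 AM–11:50 AM = 5 h 18 min → rounds to 5 h 20 min
Fri: 10:14 AM–7:54 PM = 9 h 40 min → rounds to 9 h 40 min
Sat: 9:47 AM–8:24 PM = 10 h 37 min → rounds to 10 h 40 min
Sun: 6:59 AM–1:28 PM = 6 h 29 min − 15 min = 6 h 14 min → rounds to 6 h 10 min
Total credited: 31 h 50 min.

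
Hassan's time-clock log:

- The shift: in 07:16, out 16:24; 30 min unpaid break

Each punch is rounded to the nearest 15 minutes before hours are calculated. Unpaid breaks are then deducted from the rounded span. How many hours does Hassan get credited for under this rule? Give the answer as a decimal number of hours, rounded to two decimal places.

The shift: in 07:16→07:15, out 16:24→16:30; 9 h 15 min − 30 min = 8 h 45 min

8.75 hours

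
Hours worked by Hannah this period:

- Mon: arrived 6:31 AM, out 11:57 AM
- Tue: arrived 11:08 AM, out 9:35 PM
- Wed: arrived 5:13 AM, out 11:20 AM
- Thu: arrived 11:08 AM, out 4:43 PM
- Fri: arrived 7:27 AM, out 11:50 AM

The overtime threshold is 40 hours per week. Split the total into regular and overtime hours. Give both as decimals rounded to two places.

Mon: 6:31 AM–11:57 AM = 5 h 26 min
Tue: 11:08 AM–9:35 PM = 10 h 27 min
Wed: 5:13 AM–11:20 AM = 6 h 7 min
Thu: 11:08 AM–4:43 PM = 5 h 35 min
Fri: 7:27 AM–11:50 AM = 4 h 23 min
Total worked: 31 h 58 min = 31.97 h.
Threshold 40 h → overtime 0 h 0 min, regular 31 h 58 min.

Regular 31.97 hours, overtime 0.00 hours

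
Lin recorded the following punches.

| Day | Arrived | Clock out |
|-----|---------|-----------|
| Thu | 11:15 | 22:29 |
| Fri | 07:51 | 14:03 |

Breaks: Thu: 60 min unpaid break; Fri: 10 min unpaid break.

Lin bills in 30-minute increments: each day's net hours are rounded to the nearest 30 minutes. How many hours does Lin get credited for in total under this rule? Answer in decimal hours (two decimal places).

Thu: 11:15–22:29 = 11 h 14 min − 60 min = 10 h 14 min → rounds to 10 h 0 min
Fri: 07:51–14:03 = 6 h 12 min − 10 min = 6 h 2 min → rounds to 6 h 0 min
Total credited: 16 h 0 min.

16.00 hours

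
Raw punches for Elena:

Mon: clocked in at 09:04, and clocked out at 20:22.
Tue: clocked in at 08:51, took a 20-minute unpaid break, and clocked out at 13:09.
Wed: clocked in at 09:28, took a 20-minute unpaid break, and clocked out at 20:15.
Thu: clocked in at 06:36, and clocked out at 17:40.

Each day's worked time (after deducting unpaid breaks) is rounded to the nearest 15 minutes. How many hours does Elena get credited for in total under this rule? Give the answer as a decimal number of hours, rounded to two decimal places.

Mon: 09:04–20:22 = 11 h 18 min → rounds to 11 h 15 min
Tue: 08:51–13:09 = 4 h 18 min − 20 min = 3 h 58 min → rounds to 4 h 0 min
Wed: 09:28–20:15 = 10 h 47 min − 20 min = 10 h 27 min → rounds to 10 h 30 min
Thu: 06:36–17:40 = 11 h 4 min → rounds to 11 h 0 min
Total credited: 36 h 45 min.

36.75 hours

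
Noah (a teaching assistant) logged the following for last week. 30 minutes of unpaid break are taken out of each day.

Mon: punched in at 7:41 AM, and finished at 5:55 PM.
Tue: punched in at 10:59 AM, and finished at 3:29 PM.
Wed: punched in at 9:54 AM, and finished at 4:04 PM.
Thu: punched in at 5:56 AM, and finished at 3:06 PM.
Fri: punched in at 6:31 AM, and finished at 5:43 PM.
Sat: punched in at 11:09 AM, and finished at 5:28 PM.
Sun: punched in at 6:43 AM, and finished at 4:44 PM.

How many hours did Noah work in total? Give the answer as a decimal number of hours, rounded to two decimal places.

54.10 hours

Mon: 7:41 AM–5:55 PM = 10 h 14 min; less 30 min break → 9 h 44 min
Tue: 10:59 AM–3:29 PM = 4 h 30 min; less 30 min break → 4 h 0 min
Wed: 9:54 AM–4:04 PM = 6 h 10 min; less 30 min break → 5 h 40 min
Thu: 5:56 AM–3:06 PM = 9 h 10 min; less 30 min break → 8 h 40 min
Fri: 6:31 AM–5:43 PM = 11 h 12 min; less 30 min break → 10 h 42 min
Sat: 11:09 AM–5:28 PM = 6 h 19 min; less 30 min break → 5 h 49 min
Sun: 6:43 AM–4:44 PM = 10 h 1 min; less 30 min break → 9 h 31 min
Total: 9 h 44 min + 4 h 0 min + 5 h 40 min + 8 h 40 min + 10 h 42 min + 5 h 49 min + 9 h 31 min = 54 h 6 min.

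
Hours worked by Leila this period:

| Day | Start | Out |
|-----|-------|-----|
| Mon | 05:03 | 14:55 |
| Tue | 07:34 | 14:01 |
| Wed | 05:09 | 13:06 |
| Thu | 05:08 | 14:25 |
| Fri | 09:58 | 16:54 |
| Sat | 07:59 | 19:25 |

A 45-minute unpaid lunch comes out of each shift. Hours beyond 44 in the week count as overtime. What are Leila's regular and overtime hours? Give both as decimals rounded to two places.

Mon: 05:03–14:55 = 9 h 52 min; less 45 min break → 9 h 7 min
Tue: 07:34–14:01 = 6 h 27 min; less 45 min break → 5 h 42 min
Wed: 05:09–13:06 = 7 h 57 min; less 45 min break → 7 h 12 min
Thu: 05:08–14:25 = 9 h 17 min; less 45 min break → 8 h 32 min
Fri: 09:58–16:54 = 6 h 56 min; less 45 min break → 6 h 11 min
Sat: 07:59–19:25 = 11 h 26 min; less 45 min break → 10 h 41 min
Total worked: 47 h 25 min = 47.42 h.
Threshold 44 h → overtime 3 h 25 min, regular 44 h 0 min.

Regular 44.00 hours, overtime 3.42 hours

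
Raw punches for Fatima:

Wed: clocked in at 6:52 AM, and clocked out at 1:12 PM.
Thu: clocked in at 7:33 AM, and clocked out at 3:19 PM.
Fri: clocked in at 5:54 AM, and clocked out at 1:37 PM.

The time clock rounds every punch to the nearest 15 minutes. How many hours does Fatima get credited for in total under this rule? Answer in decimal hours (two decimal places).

Wed: in 6:52 AM→6:45 AM, out 1:12 PM→1:15 PM; 6 h 30 min
Thu: in 7:33 AM→7:30 AM, out 3:19 PM→3:15 PM; 7 h 45 min
Fri: in 5:54 AM→6:00 AM, out 1:37 PM→1:30 PM; 7 h 30 min
Total credited: 21 h 45 min.

21.75 hours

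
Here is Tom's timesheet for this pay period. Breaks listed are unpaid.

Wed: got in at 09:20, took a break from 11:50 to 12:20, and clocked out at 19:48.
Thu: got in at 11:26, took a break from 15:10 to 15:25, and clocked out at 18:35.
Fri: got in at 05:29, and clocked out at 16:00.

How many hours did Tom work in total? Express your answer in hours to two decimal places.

27.38 hours

Wed: 09:20–19:48 = 10 h 28 min; less 30 min break → 9 h 58 min
Thu: 11:26–18:35 = 7 h 9 min; less 15 min break → 6 h 54 min
Fri: 05:29–16:00 = 10 h 31 min
Total: 9 h 58 min + 6 h 54 min + 10 h 31 min = 27 h 23 min.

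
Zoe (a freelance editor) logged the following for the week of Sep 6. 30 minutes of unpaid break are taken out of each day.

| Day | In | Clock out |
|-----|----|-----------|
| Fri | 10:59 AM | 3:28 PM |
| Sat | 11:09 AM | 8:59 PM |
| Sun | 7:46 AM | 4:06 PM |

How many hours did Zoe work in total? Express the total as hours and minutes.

Fri: 10:59 AM–3:28 PM = 4 h 29 min; less 30 min break → 3 h 59 min
Sat: 11:09 AM–8:59 PM = 9 h 50 min; less 30 min break → 9 h 20 min
Sun: 7:46 AM–4:06 PM = 8 h 20 min; less 30 min break → 7 h 50 min
Total: 3 h 59 min + 9 h 20 min + 7 h 50 min = 21 h 9 min.

21 h 9 min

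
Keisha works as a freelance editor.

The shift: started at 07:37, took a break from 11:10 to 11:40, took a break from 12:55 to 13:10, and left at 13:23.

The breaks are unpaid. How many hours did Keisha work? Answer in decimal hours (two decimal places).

The shift: 07:37–13:23 = 5 h 46 min; less 45 min break → 5 h 1 min

5.02 hours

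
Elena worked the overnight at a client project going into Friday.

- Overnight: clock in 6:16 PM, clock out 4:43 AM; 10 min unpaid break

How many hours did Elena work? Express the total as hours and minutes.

Overnight: 6:16 PM → midnight = 5 h 44 min; midnight → 4:43 AM = 4 h 43 min; span 10 h 27 min; less 10 min break → 10 h 17 min

10 h 17 min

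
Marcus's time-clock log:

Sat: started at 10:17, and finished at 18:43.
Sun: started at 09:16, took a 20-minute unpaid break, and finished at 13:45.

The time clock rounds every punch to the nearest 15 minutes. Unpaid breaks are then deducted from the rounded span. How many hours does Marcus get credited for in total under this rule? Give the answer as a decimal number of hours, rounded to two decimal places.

12.67 hours

Sat: in 10:17→10:15, out 18:43→18:45; 8 h 30 min
Sun: in 09:16→09:15, out 13:45→13:45; 4 h 30 min − 20 min = 4 h 10 min
Total credited: 12 h 40 min.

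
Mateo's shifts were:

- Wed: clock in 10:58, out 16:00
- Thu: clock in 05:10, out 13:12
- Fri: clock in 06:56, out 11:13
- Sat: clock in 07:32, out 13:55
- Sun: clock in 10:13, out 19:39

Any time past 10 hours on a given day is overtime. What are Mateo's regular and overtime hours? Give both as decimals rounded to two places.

Wed: 10:58–16:00 = 5 h 2 min
Thu: 05:10–13:12 = 8 h 2 min
Fri: 06:56–11:13 = 4 h 17 min
Sat: 07:32–13:55 = 6 h 23 min
Sun: 10:13–19:39 = 9 h 26 min
Wed reg 5 h 2 min / OT 0 h 0 min; Thu reg 8 h 2 min / OT 0 h 0 min; Fri reg 4 h 17 min / OT 0 h 0 min; Sat reg 6 h 23 min / OT 0 h 0 min; Sun reg 9 h 26 min / OT 0 h 0 min.
Totals: regular 33 h 10 min, overtime 0 h 0 min.

Regular 33.17 hours, overtime 0.00 hours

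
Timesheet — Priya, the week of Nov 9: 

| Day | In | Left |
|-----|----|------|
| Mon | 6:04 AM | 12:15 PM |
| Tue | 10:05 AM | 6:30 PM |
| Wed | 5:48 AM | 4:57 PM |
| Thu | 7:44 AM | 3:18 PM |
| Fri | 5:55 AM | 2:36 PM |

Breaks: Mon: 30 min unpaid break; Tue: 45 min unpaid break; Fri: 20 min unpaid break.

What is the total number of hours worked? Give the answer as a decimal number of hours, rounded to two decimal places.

40.42 hours

Mon: 6:04 AM–12:15 PM = 6 h 11 min; less 30 min break → 5 h 41 min
Tue: 10:05 AM–6:30 PM = 8 h 25 min; less 45 min break → 7 h 40 min
Wed: 5:48 AM–4:57 PM = 11 h 9 min
Thu: 7:44 AM–3:18 PM = 7 h 34 min
Fri: 5:55 AM–2:36 PM = 8 h 41 min; less 20 min break → 8 h 21 min
Total: 5 h 41 min + 7 h 40 min + 11 h 9 min + 7 h 34 min + 8 h 21 min = 40 h 25 min.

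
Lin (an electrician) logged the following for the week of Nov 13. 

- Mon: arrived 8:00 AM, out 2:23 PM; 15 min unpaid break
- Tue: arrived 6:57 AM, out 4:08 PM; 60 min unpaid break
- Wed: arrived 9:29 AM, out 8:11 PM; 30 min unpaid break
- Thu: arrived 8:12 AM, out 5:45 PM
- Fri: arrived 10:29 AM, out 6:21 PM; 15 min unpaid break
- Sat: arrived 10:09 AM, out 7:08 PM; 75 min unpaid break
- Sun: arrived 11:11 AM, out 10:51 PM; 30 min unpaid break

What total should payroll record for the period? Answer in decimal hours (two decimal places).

60.58 hours

Mon: 8:00 AM–2:23 PM = 6 h 23 min; less 15 min break → 6 h 8 min
Tue: 6:57 AM–4:08 PM = 9 h 11 min; less 60 min break → 8 h 11 min
Wed: 9:29 AM–8:11 PM = 10 h 42 min; less 30 min break → 10 h 12 min
Thu: 8:12 AM–5:45 PM = 9 h 33 min
Fri: 10:29 AM–6:21 PM = 7 h 52 min; less 15 min break → 7 h 37 min
Sat: 10:09 AM–7:08 PM = 8 h 59 min; less 75 min break → 7 h 44 min
Sun: 11:11 AM–10:51 PM = 11 h 40 min; less 30 min break → 11 h 10 min
Total: 6 h 8 min + 8 h 11 min + 10 h 12 min + 9 h 33 min + 7 h 37 min + 7 h 44 min + 11 h 10 min = 60 h 35 min.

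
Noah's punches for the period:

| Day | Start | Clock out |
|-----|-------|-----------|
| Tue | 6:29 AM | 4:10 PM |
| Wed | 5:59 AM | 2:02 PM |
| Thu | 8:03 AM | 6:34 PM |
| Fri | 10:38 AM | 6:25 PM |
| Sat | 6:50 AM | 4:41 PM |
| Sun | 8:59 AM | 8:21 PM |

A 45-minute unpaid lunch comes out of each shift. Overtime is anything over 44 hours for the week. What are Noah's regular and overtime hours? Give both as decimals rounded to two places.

Regular 44.00 hours, overtime 8.75 hours

Tue: 6:29 AM–4:10 PM = 9 h 41 min; less 45 min break → 8 h 56 min
Wed: 5:59 AM–2:02 PM = 8 h 3 min; less 45 min break → 7 h 18 min
Thu: 8:03 AM–6:34 PM = 10 h 31 min; less 45 min break → 9 h 46 min
Fri: 10:38 AM–6:25 PM = 7 h 47 min; less 45 min break → 7 h 2 min
Sat: 6:50 AM–4:41 PM = 9 h 51 min; less 45 min break → 9 h 6 min
Sun: 8:59 AM–8:21 PM = 11 h 22 min; less 45 min break → 10 h 37 min
Total worked: 52 h 45 min = 52.75 h.
Threshold 44 h → overtime 8 h 45 min, regular 44 h 0 min.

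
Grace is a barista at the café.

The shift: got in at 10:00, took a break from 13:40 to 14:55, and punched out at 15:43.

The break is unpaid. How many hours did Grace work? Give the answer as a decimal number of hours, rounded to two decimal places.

4.47 hours

The shift: 10:00–15:43 = 5 h 43 min; less 75 min break → 4 h 28 min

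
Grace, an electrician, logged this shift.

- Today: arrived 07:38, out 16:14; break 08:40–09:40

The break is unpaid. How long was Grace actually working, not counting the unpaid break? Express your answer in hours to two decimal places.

Today: 07:38–16:14 = 8 h 36 min; less 60 min break → 7 h 36 min

7.60 hours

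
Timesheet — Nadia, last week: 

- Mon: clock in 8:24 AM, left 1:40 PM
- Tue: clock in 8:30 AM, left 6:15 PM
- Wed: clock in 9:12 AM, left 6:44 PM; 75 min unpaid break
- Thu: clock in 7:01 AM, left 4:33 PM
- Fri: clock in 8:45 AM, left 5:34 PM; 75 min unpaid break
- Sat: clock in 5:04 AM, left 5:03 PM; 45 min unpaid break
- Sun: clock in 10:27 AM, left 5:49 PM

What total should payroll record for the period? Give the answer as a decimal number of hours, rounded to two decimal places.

Mon: 8:24 AM–1:40 PM = 5 h 16 min
Tue: 8:30 AM–6:15 PM = 9 h 45 min
Wed: 9:12 AM–6:44 PM = 9 h 32 min; less 75 min break → 8 h 17 min
Thu: 7:01 AM–4:33 PM = 9 h 32 min
Fri: 8:45 AM–5:34 PM = 8 h 49 min; less 75 min break → 7 h 34 min
Sat: 5:04 AM–5:03 PM = 11 h 59 min; less 45 min break → 11 h 14 min
Sun: 10:27 AM–5:49 PM = 7 h 22 min
Total: 5 h 16 min + 9 h 45 min + 8 h 17 min + 9 h 32 min + 7 h 34 min + 11 h 14 min + 7 h 22 min = 59 h 0 min.

59.00 hours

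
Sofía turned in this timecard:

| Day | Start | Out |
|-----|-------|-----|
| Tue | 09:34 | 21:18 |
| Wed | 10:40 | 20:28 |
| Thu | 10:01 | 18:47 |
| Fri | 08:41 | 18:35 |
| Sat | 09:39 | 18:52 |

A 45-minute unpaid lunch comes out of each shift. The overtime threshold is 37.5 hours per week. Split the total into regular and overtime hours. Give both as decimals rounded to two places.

Tue: 09:34–21:18 = 11 h 44 min; less 45 min break → 10 h 59 min
Wed: 10:40–20:28 = 9 h 48 min; less 45 min break → 9 h 3 min
Thu: 10:01–18:47 = 8 h 46 min; less 45 min break → 8 h 1 min
Fri: 08:41–18:35 = 9 h 54 min; less 45 min break → 9 h 9 min
Sat: 09:39–18:52 = 9 h 13 min; less 45 min break → 8 h 28 min
Total worked: 45 h 40 min = 45.67 h.
Threshold 37.5 h → overtime 8 h 10 min, regular 37 h 30 min.

Regular 37.50 hours, overtime 8.17 hours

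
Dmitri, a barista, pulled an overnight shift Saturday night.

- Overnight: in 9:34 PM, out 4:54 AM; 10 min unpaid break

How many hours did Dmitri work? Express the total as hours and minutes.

Overnight: 9:34 PM → midnight = 2 h 26 min; midnight → 4:54 AM = 4 h 54 min; span 7 h 20 min; less 10 min break → 7 h 10 min

7 h 10 min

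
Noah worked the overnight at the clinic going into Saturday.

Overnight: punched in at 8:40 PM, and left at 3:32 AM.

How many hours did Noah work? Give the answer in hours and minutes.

Overnight: 8:40 PM → midnight = 3 h 20 min; midnight → 3:32 AM = 3 h 32 min; span 6 h 52 min

6 h 52 min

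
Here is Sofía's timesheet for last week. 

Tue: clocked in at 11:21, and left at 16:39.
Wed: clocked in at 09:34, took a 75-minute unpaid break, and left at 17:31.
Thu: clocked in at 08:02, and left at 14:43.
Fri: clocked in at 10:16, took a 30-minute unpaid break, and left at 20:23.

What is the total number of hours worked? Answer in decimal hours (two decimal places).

Tue: 11:21–16:39 = 5 h 18 min
Wed: 09:34–17:31 = 7 h 57 min; less 75 min break → 6 h 42 min
Thu: 08:02–14:43 = 6 h 41 min
Fri: 10:16–20:23 = 10 h 7 min; less 30 min break → 9 h 37 min
Total: 5 h 18 min + 6 h 42 min + 6 h 41 min + 9 h 37 min = 28 h 18 min.

28.30 hours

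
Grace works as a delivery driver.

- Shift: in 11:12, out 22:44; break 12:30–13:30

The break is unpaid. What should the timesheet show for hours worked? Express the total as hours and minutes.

Shift: 11:12–22:44 = 11 h 32 min; less 60 min break → 10 h 32 min

10 h 32 min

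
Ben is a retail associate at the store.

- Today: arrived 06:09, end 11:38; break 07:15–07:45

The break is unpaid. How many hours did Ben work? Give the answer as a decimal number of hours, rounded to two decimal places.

Today: 06:09–11:38 = 5 h 29 min; less 30 min break → 4 h 59 min

4.98 hours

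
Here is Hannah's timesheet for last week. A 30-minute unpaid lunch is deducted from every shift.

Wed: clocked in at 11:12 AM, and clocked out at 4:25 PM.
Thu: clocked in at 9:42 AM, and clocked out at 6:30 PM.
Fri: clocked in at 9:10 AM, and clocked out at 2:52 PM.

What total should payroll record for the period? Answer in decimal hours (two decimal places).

Wed: 11:12 AM–4:25 PM = 5 h 13 min; less 30 min break → 4 h 43 min
Thu: 9:42 AM–6:30 PM = 8 h 48 min; less 30 min break → 8 h 18 min
Fri: 9:10 AM–2:52 PM = 5 h 42 min; less 30 min break → 5 h 12 min
Total: 4 h 43 min + 8 h 18 min + 5 h 12 min = 18 h 13 min.

18.22 hours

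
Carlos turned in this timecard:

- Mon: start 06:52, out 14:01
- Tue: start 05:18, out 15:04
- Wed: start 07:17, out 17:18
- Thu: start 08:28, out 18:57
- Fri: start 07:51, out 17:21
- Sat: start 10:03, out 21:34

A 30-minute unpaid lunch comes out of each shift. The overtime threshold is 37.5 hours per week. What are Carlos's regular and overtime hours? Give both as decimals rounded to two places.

Mon: 06:52–14:01 = 7 h 9 min; less 30 min break → 6 h 39 min
Tue: 05:18–15:04 = 9 h 46 min; less 30 min break → 9 h 16 min
Wed: 07:17–17:18 = 10 h 1 min; less 30 min break → 9 h 31 min
Thu: 08:28–18:57 = 10 h 29 min; less 30 min break → 9 h 59 min
Fri: 07:51–17:21 = 9 h 30 min; less 30 min break → 9 h 0 min
Sat: 10:03–21:34 = 11 h 31 min; less 30 min break → 11 h 1 min
Total worked: 55 h 26 min = 55.43 h.
Threshold 37.5 h → overtime 17 h 56 min, regular 37 h 30 min.

Regular 37.50 hours, overtime 17.93 hours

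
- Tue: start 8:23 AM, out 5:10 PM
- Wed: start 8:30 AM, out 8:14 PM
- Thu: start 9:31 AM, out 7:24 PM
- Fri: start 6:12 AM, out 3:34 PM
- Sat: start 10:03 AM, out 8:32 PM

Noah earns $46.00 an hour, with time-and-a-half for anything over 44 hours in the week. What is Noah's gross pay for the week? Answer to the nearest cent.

$2455.25

Tue: 8:23 AM–5:10 PM = 8 h 47 min
Wed: 8:30 AM–8:14 PM = 11 h 44 min
Thu: 9:31 AM–7:24 PM = 9 h 53 min
Fri: 6:12 AM–3:34 PM = 9 h 22 min
Sat: 10:03 AM–8:32 PM = 10 h 29 min
Total worked: 50 h 15 min = 3015 min.
Regular 44 h 0 min = 2640 min at $46.00/h; overtime 6 h 15 min = 375 min at $69.00/h.
Pay = (2640 × $46.00 + 375 × $69.00) ÷ 60 = $2455.25.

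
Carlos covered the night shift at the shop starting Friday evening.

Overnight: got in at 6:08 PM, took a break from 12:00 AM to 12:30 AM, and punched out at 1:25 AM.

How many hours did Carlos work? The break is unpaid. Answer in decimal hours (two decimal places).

Overnight: 6:08 PM → midnight = 5 h 52 min; midnight → 1:25 AM = 1 h 25 min; span 7 h 17 min; less 30 min break → 6 h 47 min

6.78 hours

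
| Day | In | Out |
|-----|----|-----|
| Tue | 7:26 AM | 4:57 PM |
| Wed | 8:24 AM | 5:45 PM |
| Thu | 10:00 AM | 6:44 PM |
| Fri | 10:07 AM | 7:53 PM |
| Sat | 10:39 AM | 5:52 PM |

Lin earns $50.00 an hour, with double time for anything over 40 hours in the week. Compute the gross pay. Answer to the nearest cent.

$2458.33

Tue: 7:26 AM–4:57 PM = 9 h 31 min
Wed: 8:24 AM–5:45 PM = 9 h 21 min
Thu: 10:00 AM–6:44 PM = 8 h 44 min
Fri: 10:07 AM–7:53 PM = 9 h 46 min
Sat: 10:39 AM–5:52 PM = 7 h 13 min
Total worked: 44 h 35 min = 2675 min.
Regular 40 h 0 min = 2400 min at $50.00/h; overtime 4 h 35 min = 275 min at $100.00/h.
Pay = (2400 × $50.00 + 275 × $100.00) ÷ 60 = $2458.33.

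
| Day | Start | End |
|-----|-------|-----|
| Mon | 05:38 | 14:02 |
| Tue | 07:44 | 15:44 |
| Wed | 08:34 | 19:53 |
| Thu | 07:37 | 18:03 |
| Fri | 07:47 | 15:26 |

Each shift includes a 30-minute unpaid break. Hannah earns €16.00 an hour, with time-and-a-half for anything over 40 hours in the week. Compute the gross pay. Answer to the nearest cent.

€719.20

Mon: 05:38–14:02 = 8 h 24 min; less 30 min break → 7 h 54 min
Tue: 07:44–15:44 = 8 h 0 min; less 30 min break → 7 h 30 min
Wed: 08:34–19:53 = 11 h 19 min; less 30 min break → 10 h 49 min
Thu: 07:37–18:03 = 10 h 26 min; less 30 min break → 9 h 56 min
Fri: 07:47–15:26 = 7 h 39 min; less 30 min break → 7 h 9 min
Total worked: 43 h 18 min = 2598 min.
Regular 40 h 0 min = 2400 min at €16.00/h; overtime 3 h 18 min = 198 min at €24.00/h.
Pay = (2400 × €16.00 + 198 × €24.00) ÷ 60 = €719.20.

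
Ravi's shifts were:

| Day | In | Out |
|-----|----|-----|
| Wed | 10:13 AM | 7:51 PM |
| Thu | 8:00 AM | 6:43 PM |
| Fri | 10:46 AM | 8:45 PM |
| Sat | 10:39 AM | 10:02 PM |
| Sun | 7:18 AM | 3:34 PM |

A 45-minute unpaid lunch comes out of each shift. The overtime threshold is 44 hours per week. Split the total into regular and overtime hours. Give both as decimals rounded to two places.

Wed: 10:13 AM–7:51 PM = 9 h 38 min; less 45 min break → 8 h 53 min
Thu: 8:00 AM–6:43 PM = 10 h 43 min; less 45 min break → 9 h 58 min
Fri: 10:46 AM–8:45 PM = 9 h 59 min; less 45 min break → 9 h 14 min
Sat: 10:39 AM–10:02 PM = 11 h 23 min; less 45 min break → 10 h 38 min
Sun: 7:18 AM–3:34 PM = 8 h 16 min; less 45 min break → 7 h 31 min
Total worked: 46 h 14 min = 46.23 h.
Threshold 44 h → overtime 2 h 14 min, regular 44 h 0 min.

Regular 44.00 hours, overtime 2.23 hours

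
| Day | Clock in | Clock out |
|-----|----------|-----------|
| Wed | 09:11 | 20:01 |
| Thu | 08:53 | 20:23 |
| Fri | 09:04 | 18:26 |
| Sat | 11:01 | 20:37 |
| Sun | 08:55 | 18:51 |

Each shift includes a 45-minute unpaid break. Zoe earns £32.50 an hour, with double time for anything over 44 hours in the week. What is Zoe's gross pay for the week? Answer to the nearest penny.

£1656.42

Wed: 09:11–20:01 = 10 h 50 min; less 45 min break → 10 h 5 min
Thu: 08:53–20:23 = 11 h 30 min; less 45 min break → 10 h 45 min
Fri: 09:04–18:26 = 9 h 22 min; less 45 min break → 8 h 37 min
Sat: 11:01–20:37 = 9 h 36 min; less 45 min break → 8 h 51 min
Sun: 08:55–18:51 = 9 h 56 min; less 45 min break → 9 h 11 min
Total worked: 47 h 29 min = 2849 min.
Regular 44 h 0 min = 2640 min at £32.50/h; overtime 3 h 29 min = 209 min at £65.00/h.
Pay = (2640 × £32.50 + 209 × £65.00) ÷ 60 = £1656.42.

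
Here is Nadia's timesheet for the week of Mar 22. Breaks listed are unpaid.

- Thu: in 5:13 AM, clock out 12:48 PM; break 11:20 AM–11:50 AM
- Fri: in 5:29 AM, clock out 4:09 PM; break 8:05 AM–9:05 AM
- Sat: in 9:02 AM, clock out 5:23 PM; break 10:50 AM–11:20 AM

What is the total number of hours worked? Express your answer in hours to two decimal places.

24.60 hours

Thu: 5:13 AM–12:48 PM = 7 h 35 min; less 30 min break → 7 h 5 min
Fri: 5:29 AM–4:09 PM = 10 h 40 min; less 60 min break → 9 h 40 min
Sat: 9:02 AM–5:23 PM = 8 h 21 min; less 30 min break → 7 h 51 min
Total: 7 h 5 min + 9 h 40 min + 7 h 51 min = 24 h 36 min.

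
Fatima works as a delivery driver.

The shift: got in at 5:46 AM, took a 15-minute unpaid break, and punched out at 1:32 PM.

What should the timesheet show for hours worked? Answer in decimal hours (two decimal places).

7.52 hours

The shift: 5:46 AM–1:32 PM = 7 h 46 min; less 15 min break → 7 h 31 min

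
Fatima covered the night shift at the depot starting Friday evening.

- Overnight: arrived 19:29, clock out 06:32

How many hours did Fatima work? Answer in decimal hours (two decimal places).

11.05 hours

Overnight: 19:29 → midnight = 4 h 31 min; midnight → 06:32 = 6 h 32 min; span 11 h 3 min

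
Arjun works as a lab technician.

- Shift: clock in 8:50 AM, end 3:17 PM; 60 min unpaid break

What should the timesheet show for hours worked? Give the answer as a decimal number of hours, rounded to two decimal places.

Shift: 8:50 AM–3:17 PM = 6 h 27 min; less 60 min break → 5 h 27 min

5.45 hours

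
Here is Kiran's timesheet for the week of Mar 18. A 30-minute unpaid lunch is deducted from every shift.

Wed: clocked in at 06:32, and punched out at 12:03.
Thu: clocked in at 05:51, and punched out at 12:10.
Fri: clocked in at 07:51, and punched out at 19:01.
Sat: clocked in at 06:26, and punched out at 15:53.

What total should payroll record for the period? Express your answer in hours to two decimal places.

Wed: 06:32–12:03 = 5 h 31 min; less 30 min break → 5 h 1 min
Thu: 05:51–12:10 = 6 h 19 min; less 30 min break → 5 h 49 min
Fri: 07:51–19:01 = 11 h 10 min; less 30 min break → 10 h 40 min
Sat: 06:26–15:53 = 9 h 27 min; less 30 min break → 8 h 57 min
Total: 5 h 1 min + 5 h 49 min + 10 h 40 min + 8 h 57 min = 30 h 27 min.

30.45 hours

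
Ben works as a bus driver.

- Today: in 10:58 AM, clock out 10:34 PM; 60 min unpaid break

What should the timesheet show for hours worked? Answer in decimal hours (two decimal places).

10.60 hours

Today: 10:58 AM–10:34 PM = 11 h 36 min; less 60 min break → 10 h 36 min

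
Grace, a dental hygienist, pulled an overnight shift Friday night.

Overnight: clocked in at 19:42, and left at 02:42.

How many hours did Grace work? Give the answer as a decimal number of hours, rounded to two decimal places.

7.00 hours

Overnight: 19:42 → midnight = 4 h 18 min; midnight → 02:42 = 2 h 42 min; span 7 h 0 min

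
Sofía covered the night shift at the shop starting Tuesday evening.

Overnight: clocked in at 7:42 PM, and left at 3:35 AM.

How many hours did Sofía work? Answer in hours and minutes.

7 h 53 min

Overnight: 7:42 PM → midnight = 4 h 18 min; midnight → 3:35 AM = 3 h 35 min; span 7 h 53 min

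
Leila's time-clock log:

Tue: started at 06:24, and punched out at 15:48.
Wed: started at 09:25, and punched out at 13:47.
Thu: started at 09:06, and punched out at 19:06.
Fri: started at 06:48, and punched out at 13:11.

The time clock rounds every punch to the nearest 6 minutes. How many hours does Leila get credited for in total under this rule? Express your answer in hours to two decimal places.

Tue: in 06:24→06:24, out 15:48→15:48; 9 h 24 min
Wed: in 09:25→09:24, out 13:47→13:48; 4 h 24 min
Thu: in 09:06→09:06, out 19:06→19:06; 10 h 0 min
Fri: in 06:48→06:48, out 13:11→13:12; 6 h 24 min
Total credited: 30 h 12 min.

30.20 hours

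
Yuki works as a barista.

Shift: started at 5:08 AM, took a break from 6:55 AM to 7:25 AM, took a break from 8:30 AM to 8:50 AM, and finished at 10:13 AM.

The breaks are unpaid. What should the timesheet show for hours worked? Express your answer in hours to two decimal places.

4.25 hours

Shift: 5:08 AM–10:13 AM = 5 h 5 min; less 50 min break → 4 h 15 min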